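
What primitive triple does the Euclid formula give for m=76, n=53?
(2967, 8056, 8585)

Euclid's formula: a = m² - n², b = 2mn, c = m² + n²
m = 76, n = 53
a = 76² - 53² = 5776 - 2809 = 2967
b = 2 × 76 × 53 = 8056
c = 76² + 53² = 5776 + 2809 = 8585
Verification: 2967² + 8056² = 8803089 + 64899136 = 73702225 = 8585² ✓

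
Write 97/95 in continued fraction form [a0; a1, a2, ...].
[1; 47, 2]

Euclidean algorithm steps:
97 = 1 × 95 + 2
95 = 47 × 2 + 1
2 = 2 × 1 + 0
Continued fraction: [1; 47, 2]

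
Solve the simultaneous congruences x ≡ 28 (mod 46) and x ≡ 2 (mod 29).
350

Using Chinese Remainder Theorem:
M = 46 × 29 = 1334
M1 = 29, M2 = 46
y1 = 29^(-1) mod 46 = 27
y2 = 46^(-1) mod 29 = 12
x = (28×29×27 + 2×46×12) mod 1334 = 350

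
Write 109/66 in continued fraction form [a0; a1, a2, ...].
[1; 1, 1, 1, 6, 1, 2]

Euclidean algorithm steps:
109 = 1 × 66 + 43
66 = 1 × 43 + 23
43 = 1 × 23 + 20
23 = 1 × 20 + 3
20 = 6 × 3 + 2
3 = 1 × 2 + 1
2 = 2 × 1 + 0
Continued fraction: [1; 1, 1, 1, 6, 1, 2]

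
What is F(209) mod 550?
309

Matrix identity: Q^n = [[F_(n+1), F_n], [F_n, F_(n-1)]] with Q = [[1,1],[1,0]].
n = 209 = 11010001₂. Square-and-multiply, entries mod 550:
Q^1 = [[1,1],[1,0]]
Q^3 = (Q^1)²·Q = [[3,2],[2,1]]
Q^6 = (Q^3)² = [[13,8],[8,5]]
Q^13 = (Q^6)²·Q = [[377,233],[233,144]]
Q^26 = (Q^13)² = [[68,393],[393,225]]
Q^52 = (Q^26)² = [[123,199],[199,474]]
Q^104 = (Q^52)² = [[280,3],[3,277]]
Q^209 = (Q^104)²·Q = [[330,309],[309,21]]
F_209 mod 550 = Q^209[0][1] = 309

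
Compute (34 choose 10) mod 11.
0

Using Lucas' theorem:
Write n=34 and k=10 in base 11:
n in base 11: [3, 1]
k in base 11: [0, 10]
C(34,10) mod 11 = ∏ C(n_i, k_i) mod 11
Digit binomials (mod 11): C(3,0) = 1; C(1,10) = 0 (k_i > n_i)
Product: 1 × 0 = 0 ≡ 0 (mod 11)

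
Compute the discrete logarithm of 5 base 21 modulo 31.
10

Baby-step giant-step with step n = ⌈√31⌉ = 6.
Baby steps 21^j mod 31 (j:value) for j=0..5: 0:1, 1:21, 2:7, 3:23, 4:18, 5:6.
Giant-step multiplier: 21^(-6) ≡ 21^(30-6) = 21^24 ≡ 16 (mod 31).
Giant steps γ_i = 5·16^i mod 31: γ_0=5, γ_1=18 (in table at j=4).
x = i·n + j = 1·6 + 4 = 10.
Check: 21^10 ≡ 5 (mod 31).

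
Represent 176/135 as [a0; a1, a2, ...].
[1; 3, 3, 2, 2, 2]

Euclidean algorithm steps:
176 = 1 × 135 + 41
135 = 3 × 41 + 12
41 = 3 × 12 + 5
12 = 2 × 5 + 2
5 = 2 × 2 + 1
2 = 2 × 1 + 0
Continued fraction: [1; 3, 3, 2, 2, 2]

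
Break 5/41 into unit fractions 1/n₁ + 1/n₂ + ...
1/9 + 1/93 + 1/11439

Greedy algorithm:
5/41: ceiling(41/5) = 9, use 1/9
4/369: ceiling(369/4) = 93, use 1/93
1/11439: ceiling(11439/1) = 11439, use 1/11439
Result: 5/41 = 1/9 + 1/93 + 1/11439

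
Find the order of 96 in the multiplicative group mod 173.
43

173 is prime, so ord(96) divides φ(173) = 172.
Divisors of 172: 1, 2, 4, 43, 86, 172.
Repeated squaring: 96^1 ≡ 96, 96^2 ≡ 47, 96^4 ≡ 133, 96^8 ≡ 43, 96^16 ≡ 119, 96^32 ≡ 148, 96^64 ≡ 106, 96^128 ≡ 164 (mod 173).
Test 96^d mod 173 for each divisor d in increasing order:
96^1 ≡ 96
96^2 ≡ 47
96^4 ≡ 133
96^43 = 96^32·96^8·96^2·96^1 ≡ 1  ← first divisor giving 1
The order is 43.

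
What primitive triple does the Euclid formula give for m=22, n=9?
(403, 396, 565)

Euclid's formula: a = m² - n², b = 2mn, c = m² + n²
m = 22, n = 9
a = 22² - 9² = 484 - 81 = 403
b = 2 × 22 × 9 = 396
c = 22² + 9² = 484 + 81 = 565
Verification: 403² + 396² = 162409 + 156816 = 319225 = 565² ✓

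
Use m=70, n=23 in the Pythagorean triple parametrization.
(4371, 3220, 5429)

Euclid's formula: a = m² - n², b = 2mn, c = m² + n²
m = 70, n = 23
a = 70² - 23² = 4900 - 529 = 4371
b = 2 × 70 × 23 = 3220
c = 70² + 23² = 4900 + 529 = 5429
Verification: 4371² + 3220² = 19105641 + 10368400 = 29474041 = 5429² ✓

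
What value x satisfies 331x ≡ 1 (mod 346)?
23

gcd(331, 346) = 1, so the inverse exists.
Extended Euclidean algorithm on (346, 331):
346 = 1 × 331 + 15  ⟹  15 = (1)·346 + (-1)·331
331 = 22 × 15 + 1  ⟹  1 = (-22)·346 + (23)·331
So (23)·331 ≡ 1 (mod 346), i.e. 331^(-1) ≡ 23 (mod 346).
Check: 331 × 23 = 7613 ≡ 1 (mod 346)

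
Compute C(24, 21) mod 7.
1

Using Lucas' theorem:
Write n=24 and k=21 in base 7:
n in base 7: [3, 3]
k in base 7: [3, 0]
C(24,21) mod 7 = ∏ C(n_i, k_i) mod 7
Digit binomials (mod 7): C(3,3) = 1; C(3,0) = 1
Product: 1 × 1 = 1 ≡ 1 (mod 7)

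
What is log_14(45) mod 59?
30

Baby-step giant-step with step n = ⌈√59⌉ = 8.
Baby steps 14^j mod 59 (j:value) for j=0..7: 0:1, 1:14, 2:19, 3:30, 4:7, 5:39, 6:15, 7:33.
Giant-step multiplier: 14^(-8) ≡ 14^(58-8) = 14^50 ≡ 53 (mod 59).
Giant steps γ_i = 45·53^i mod 59: γ_0=45, γ_1=25, γ_2=27, γ_3=15 (in table at j=6).
x = i·n + j = 3·8 + 6 = 30.
Check: 14^30 ≡ 45 (mod 59).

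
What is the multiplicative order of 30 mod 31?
2

31 is prime, so ord(30) divides φ(31) = 30.
Divisors of 30: 1, 2, 3, 5, 6, 10, 15, 30.
Repeated squaring: 30^1 ≡ 30, 30^2 ≡ 1, 30^4 ≡ 1, 30^8 ≡ 1, 30^16 ≡ 1 (mod 31).
Test 30^d mod 31 for each divisor d in increasing order:
30^1 ≡ 30
30^2 ≡ 1  ← first divisor giving 1
The order is 2.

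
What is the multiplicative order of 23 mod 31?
10

31 is prime, so ord(23) divides φ(31) = 30.
Divisors of 30: 1, 2, 3, 5, 6, 10, 15, 30.
Repeated squaring: 23^1 ≡ 23, 23^2 ≡ 2, 23^4 ≡ 4, 23^8 ≡ 16, 23^16 ≡ 8 (mod 31).
Test 23^d mod 31 for each divisor d in increasing order:
23^1 ≡ 23
23^2 ≡ 2
23^3 = 23^2·23^1 ≡ 15
23^5 = 23^4·23^1 ≡ 30
23^6 = 23^4·23^2 ≡ 8
23^10 = 23^8·23^2 ≡ 1  ← first divisor giving 1
The order is 10.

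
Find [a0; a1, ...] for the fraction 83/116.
[0; 1, 2, 1, 1, 16]

Euclidean algorithm steps:
83 = 0 × 116 + 83
116 = 1 × 83 + 33
83 = 2 × 33 + 17
33 = 1 × 17 + 16
17 = 1 × 16 + 1
16 = 16 × 1 + 0
Continued fraction: [0; 1, 2, 1, 1, 16]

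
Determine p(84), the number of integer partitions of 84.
26543660

p(n) counts ways to write n as a sum of positive integers (order ignored).
Euler's pentagonal recurrence: p(k) = p(k-1) + p(k-2) - p(k-5) - p(k-7) + p(k-12) + p(k-15) - ... (offsets j(3j∓1)/2, signs ++--, p(0)=1, p(<0)=0).
DP table for k = 0..83: p(0)=1, p(1)=1, p(2)=2, p(3)=3, p(4)=5, p(5)=7, p(6)=11, p(7)=15, p(8)=22, p(9)=30, p(10)=42, p(11)=56, p(12)=77, p(13)=101, p(14)=135, p(15)=176, p(16)=231, p(17)=297, p(18)=385, p(19)=490, p(20)=627, p(21)=792, p(22)=1002, p(23)=1255, p(24)=1575, p(25)=1958, p(26)=2436, p(27)=3010, p(28)=3718, p(29)=4565, p(30)=5604, p(31)=6842, p(32)=8349, p(33)=10143, p(34)=12310, p(35)=14883, p(36)=17977, p(37)=21637, p(38)=26015, p(39)=31185, p(40)=37338, p(41)=44583, p(42)=53174, p(43)=63261, p(44)=75175, p(45)=89134, p(46)=105558, p(47)=124754, p(48)=147273, p(49)=173525, p(50)=204226, p(51)=239943, p(52)=281589, p(53)=329931, p(54)=386155, p(55)=451276, p(56)=526823, p(57)=614154, p(58)=715220, p(59)=831820, p(60)=966467, p(61)=1121505, p(62)=1300156, p(63)=1505499, p(64)=1741630, p(65)=2012558, p(66)=2323520, p(67)=2679689, p(68)=3087735, p(69)=3554345, p(70)=4087968, p(71)=4697205, p(72)=5392783, p(73)=6185689, p(74)=7089500, p(75)=8118264, p(76)=9289091, p(77)=10619863, p(78)=12132164, p(79)=13848650, p(80)=15796476, p(81)=18004327, p(82)=20506255, p(83)=23338469.
Final step: p(84) = p(83) + p(82) - p(79) - p(77) + p(72) + p(69) - p(62) - p(58) + p(49) + p(44) - p(33) - p(27) + p(14) + p(7)
= 23338469 + 20506255 - 13848650 - 10619863 + 5392783 + 3554345 - 1300156 - 715220 + 173525 + 75175 - 10143 - 3010 + 135 + 15
= 26543660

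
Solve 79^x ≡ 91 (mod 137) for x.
35

Baby-step giant-step with step n = ⌈√137⌉ = 12.
Baby steps 79^j mod 137 (j:value) for j=0..11: 0:1, 1:79, 2:76, 3:113, 4:22, 5:94, 6:28, 7:20, 8:73, 9:13, 10:68, 11:29.
Giant-step multiplier: 79^(-12) ≡ 79^(136-12) = 79^124 ≡ 18 (mod 137).
Giant steps γ_i = 91·18^i mod 137: γ_0=91, γ_1=131, γ_2=29 (in table at j=11).
x = i·n + j = 2·12 + 11 = 35.
Check: 79^35 ≡ 91 (mod 137).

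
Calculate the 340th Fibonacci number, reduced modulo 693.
66

Matrix identity: Q^n = [[F_(n+1), F_n], [F_n, F_(n-1)]] with Q = [[1,1],[1,0]].
n = 340 = 101010100₂. Square-and-multiply, entries mod 693:
Q^1 = [[1,1],[1,0]]
Q^2 = (Q^1)² = [[2,1],[1,1]]
Q^5 = (Q^2)²·Q = [[8,5],[5,3]]
Q^10 = (Q^5)² = [[89,55],[55,34]]
Q^21 = (Q^10)²·Q = [[386,551],[551,528]]
Q^42 = (Q^21)² = [[68,496],[496,265]]
Q^85 = (Q^42)²·Q = [[8,467],[467,234]]
Q^170 = (Q^85)² = [[551,55],[55,496]]
Q^340 = (Q^170)² = [[320,66],[66,254]]
F_340 mod 693 = Q^340[0][1] = 66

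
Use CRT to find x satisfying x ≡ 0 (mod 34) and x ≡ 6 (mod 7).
34

Using Chinese Remainder Theorem:
M = 34 × 7 = 238
M1 = 7, M2 = 34
y1 = 7^(-1) mod 34 = 5
y2 = 34^(-1) mod 7 = 6
x = (0×7×5 + 6×34×6) mod 238 = 34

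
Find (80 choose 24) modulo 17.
6

Using Lucas' theorem:
Write n=80 and k=24 in base 17:
n in base 17: [4, 12]
k in base 17: [1, 7]
C(80,24) mod 17 = ∏ C(n_i, k_i) mod 17
Digit binomials (mod 17): C(4,1) = 4; C(12,7) = 792 ≡ 10
Product: 4 × 10 = 40 ≡ 6 (mod 17)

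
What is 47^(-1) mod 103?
57

gcd(47, 103) = 1, so the inverse exists.
Extended Euclidean algorithm on (103, 47):
103 = 2 × 47 + 9  ⟹  9 = (1)·103 + (-2)·47
47 = 5 × 9 + 2  ⟹  2 = (-5)·103 + (11)·47
9 = 4 × 2 + 1  ⟹  1 = (21)·103 + (-46)·47
So (-46)·47 ≡ 1 (mod 103), i.e. 47^(-1) ≡ -46 ≡ 57 (mod 103).
Check: 47 × 57 = 2679 ≡ 1 (mod 103)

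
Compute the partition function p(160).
107438159466

p(n) counts ways to write n as a sum of positive integers (order ignored).
Euler's pentagonal recurrence: p(k) = p(k-1) + p(k-2) - p(k-5) - p(k-7) + p(k-12) + p(k-15) - ... (offsets j(3j∓1)/2, signs ++--, p(0)=1, p(<0)=0).
DP table for k = 0..159: p(0)=1, p(1)=1, p(2)=2, p(3)=3, p(4)=5, p(5)=7, p(6)=11, p(7)=15, p(8)=22, p(9)=30, p(10)=42, p(11)=56, p(12)=77, p(13)=101, p(14)=135, p(15)=176, p(16)=231, p(17)=297, p(18)=385, p(19)=490, p(20)=627, p(21)=792, p(22)=1002, p(23)=1255, p(24)=1575, p(25)=1958, p(26)=2436, p(27)=3010, p(28)=3718, p(29)=4565, p(30)=5604, p(31)=6842, p(32)=8349, p(33)=10143, p(34)=12310, p(35)=14883, p(36)=17977, p(37)=21637, p(38)=26015, p(39)=31185, p(40)=37338, p(41)=44583, p(42)=53174, p(43)=63261, p(44)=75175, p(45)=89134, p(46)=105558, p(47)=124754, p(48)=147273, p(49)=173525, p(50)=204226, p(51)=239943, p(52)=281589, p(53)=329931, p(54)=386155, p(55)=451276, p(56)=526823, p(57)=614154, p(58)=715220, p(59)=831820, p(60)=966467, p(61)=1121505, p(62)=1300156, p(63)=1505499, p(64)=1741630, p(65)=2012558, p(66)=2323520, p(67)=2679689, p(68)=3087735, p(69)=3554345, p(70)=4087968, p(71)=4697205, p(72)=5392783, p(73)=6185689, p(74)=7089500, p(75)=8118264, p(76)=9289091, p(77)=10619863, p(78)=12132164, p(79)=13848650, p(80)=15796476, p(81)=18004327, p(82)=20506255, p(83)=23338469, p(84)=26543660, p(85)=30167357, p(86)=34262962, p(87)=38887673, p(88)=44108109, p(89)=49995925, p(90)=56634173, p(91)=64112359, p(92)=72533807, p(93)=82010177, p(94)=92669720, p(95)=104651419, p(96)=118114304, p(97)=133230930, p(98)=150198136, p(99)=169229875, p(100)=190569292, p(101)=214481126, p(102)=241265379, p(103)=271248950, p(104)=304801365, p(105)=342325709, p(106)=384276336, p(107)=431149389, p(108)=483502844, p(109)=541946240, p(110)=607163746, p(111)=679903203, p(112)=761002156, p(113)=851376628, p(114)=952050665, p(115)=1064144451, p(116)=1188908248, p(117)=1327710076, p(118)=1482074143, p(119)=1653668665, p(120)=1844349560, p(121)=2056148051, p(122)=2291320912, p(123)=2552338241, p(124)=2841940500, p(125)=3163127352, p(126)=3519222692, p(127)=3913864295, p(128)=4351078600, p(129)=4835271870, p(130)=5371315400, p(131)=5964539504, p(132)=6620830889, p(133)=7346629512, p(134)=8149040695, p(135)=9035836076, p(136)=10015581680, p(137)=11097645016, p(138)=12292341831, p(139)=13610949895, p(140)=15065878135, p(141)=16670689208, p(142)=18440293320, p(143)=20390982757, p(144)=22540654445, p(145)=24908858009, p(146)=27517052599, p(147)=30388671978, p(148)=33549419497, p(149)=37027355200, p(150)=40853235313, p(151)=45060624582, p(152)=49686288421, p(153)=54770336324, p(154)=60356673280, p(155)=66493182097, p(156)=73232243759, p(157)=80630964769, p(158)=88751778802, p(159)=97662728555.
Final step: p(160) = p(159) + p(158) - p(155) - p(153) + p(148) + p(145) - p(138) - p(134) + p(125) + p(120) - p(109) - p(103) + p(90) + p(83) - p(68) - p(60) + p(43) + p(34) - p(15) - p(5)
= 97662728555 + 88751778802 - 66493182097 - 54770336324 + 33549419497 + 24908858009 - 12292341831 - 8149040695 + 3163127352 + 1844349560 - 541946240 - 271248950 + 56634173 + 23338469 - 3087735 - 966467 + 63261 + 12310 - 176 - 7
= 107438159466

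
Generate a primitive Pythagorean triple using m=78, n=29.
(5243, 4524, 6925)

Euclid's formula: a = m² - n², b = 2mn, c = m² + n²
m = 78, n = 29
a = 78² - 29² = 6084 - 841 = 5243
b = 2 × 78 × 29 = 4524
c = 78² + 29² = 6084 + 841 = 6925
Verification: 5243² + 4524² = 27489049 + 20466576 = 47955625 = 6925² ✓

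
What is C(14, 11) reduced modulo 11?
1

Using Lucas' theorem:
Write n=14 and k=11 in base 11:
n in base 11: [1, 3]
k in base 11: [1, 0]
C(14,11) mod 11 = ∏ C(n_i, k_i) mod 11
Digit binomials (mod 11): C(1,1) = 1; C(3,0) = 1
Product: 1 × 1 = 1 ≡ 1 (mod 11)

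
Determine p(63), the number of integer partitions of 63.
1505499

p(n) counts ways to write n as a sum of positive integers (order ignored).
Euler's pentagonal recurrence: p(k) = p(k-1) + p(k-2) - p(k-5) - p(k-7) + p(k-12) + p(k-15) - ... (offsets j(3j∓1)/2, signs ++--, p(0)=1, p(<0)=0).
DP table for k = 0..62: p(0)=1, p(1)=1, p(2)=2, p(3)=3, p(4)=5, p(5)=7, p(6)=11, p(7)=15, p(8)=22, p(9)=30, p(10)=42, p(11)=56, p(12)=77, p(13)=101, p(14)=135, p(15)=176, p(16)=231, p(17)=297, p(18)=385, p(19)=490, p(20)=627, p(21)=792, p(22)=1002, p(23)=1255, p(24)=1575, p(25)=1958, p(26)=2436, p(27)=3010, p(28)=3718, p(29)=4565, p(30)=5604, p(31)=6842, p(32)=8349, p(33)=10143, p(34)=12310, p(35)=14883, p(36)=17977, p(37)=21637, p(38)=26015, p(39)=31185, p(40)=37338, p(41)=44583, p(42)=53174, p(43)=63261, p(44)=75175, p(45)=89134, p(46)=105558, p(47)=124754, p(48)=147273, p(49)=173525, p(50)=204226, p(51)=239943, p(52)=281589, p(53)=329931, p(54)=386155, p(55)=451276, p(56)=526823, p(57)=614154, p(58)=715220, p(59)=831820, p(60)=966467, p(61)=1121505, p(62)=1300156.
Final step: p(63) = p(62) + p(61) - p(58) - p(56) + p(51) + p(48) - p(41) - p(37) + p(28) + p(23) - p(12) - p(6)
= 1300156 + 1121505 - 715220 - 526823 + 239943 + 147273 - 44583 - 21637 + 3718 + 1255 - 77 - 11
= 1505499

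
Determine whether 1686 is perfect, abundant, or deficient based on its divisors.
abundant

Proper divisors of 1686: sum = 1 + 2 + 3 + 6 + 281 + 562 + 843 = 1698
Since 1698 > 1686, 1686 is abundant.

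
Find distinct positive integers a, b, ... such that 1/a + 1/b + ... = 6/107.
1/18 + 1/1926

Greedy algorithm:
6/107: ceiling(107/6) = 18, use 1/18
1/1926: ceiling(1926/1) = 1926, use 1/1926
Result: 6/107 = 1/18 + 1/1926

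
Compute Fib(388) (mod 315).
66

Matrix identity: Q^n = [[F_(n+1), F_n], [F_n, F_(n-1)]] with Q = [[1,1],[1,0]].
n = 388 = 110000100₂. Square-and-multiply, entries mod 315:
Q^1 = [[1,1],[1,0]]
Q^3 = (Q^1)²·Q = [[3,2],[2,1]]
Q^6 = (Q^3)² = [[13,8],[8,5]]
Q^12 = (Q^6)² = [[233,144],[144,89]]
Q^24 = (Q^12)² = [[55,63],[63,307]]
Q^48 = (Q^24)² = [[64,126],[126,253]]
Q^97 = (Q^48)²·Q = [[64,127],[127,252]]
Q^194 = (Q^97)² = [[65,127],[127,253]]
Q^388 = (Q^194)² = [[194,66],[66,128]]
F_388 mod 315 = Q^388[0][1] = 66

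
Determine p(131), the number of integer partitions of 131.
5964539504

p(n) counts ways to write n as a sum of positive integers (order ignored).
Euler's pentagonal recurrence: p(k) = p(k-1) + p(k-2) - p(k-5) - p(k-7) + p(k-12) + p(k-15) - ... (offsets j(3j∓1)/2, signs ++--, p(0)=1, p(<0)=0).
DP table for k = 0..130: p(0)=1, p(1)=1, p(2)=2, p(3)=3, p(4)=5, p(5)=7, p(6)=11, p(7)=15, p(8)=22, p(9)=30, p(10)=42, p(11)=56, p(12)=77, p(13)=101, p(14)=135, p(15)=176, p(16)=231, p(17)=297, p(18)=385, p(19)=490, p(20)=627, p(21)=792, p(22)=1002, p(23)=1255, p(24)=1575, p(25)=1958, p(26)=2436, p(27)=3010, p(28)=3718, p(29)=4565, p(30)=5604, p(31)=6842, p(32)=8349, p(33)=10143, p(34)=12310, p(35)=14883, p(36)=17977, p(37)=21637, p(38)=26015, p(39)=31185, p(40)=37338, p(41)=44583, p(42)=53174, p(43)=63261, p(44)=75175, p(45)=89134, p(46)=105558, p(47)=124754, p(48)=147273, p(49)=173525, p(50)=204226, p(51)=239943, p(52)=281589, p(53)=329931, p(54)=386155, p(55)=451276, p(56)=526823, p(57)=614154, p(58)=715220, p(59)=831820, p(60)=966467, p(61)=1121505, p(62)=1300156, p(63)=1505499, p(64)=1741630, p(65)=2012558, p(66)=2323520, p(67)=2679689, p(68)=3087735, p(69)=3554345, p(70)=4087968, p(71)=4697205, p(72)=5392783, p(73)=6185689, p(74)=7089500, p(75)=8118264, p(76)=9289091, p(77)=10619863, p(78)=12132164, p(79)=13848650, p(80)=15796476, p(81)=18004327, p(82)=20506255, p(83)=23338469, p(84)=26543660, p(85)=30167357, p(86)=34262962, p(87)=38887673, p(88)=44108109, p(89)=49995925, p(90)=56634173, p(91)=64112359, p(92)=72533807, p(93)=82010177, p(94)=92669720, p(95)=104651419, p(96)=118114304, p(97)=133230930, p(98)=150198136, p(99)=169229875, p(100)=190569292, p(101)=214481126, p(102)=241265379, p(103)=271248950, p(104)=304801365, p(105)=342325709, p(106)=384276336, p(107)=431149389, p(108)=483502844, p(109)=541946240, p(110)=607163746, p(111)=679903203, p(112)=761002156, p(113)=851376628, p(114)=952050665, p(115)=1064144451, p(116)=1188908248, p(117)=1327710076, p(118)=1482074143, p(119)=1653668665, p(120)=1844349560, p(121)=2056148051, p(122)=2291320912, p(123)=2552338241, p(124)=2841940500, p(125)=3163127352, p(126)=3519222692, p(127)=3913864295, p(128)=4351078600, p(129)=4835271870, p(130)=5371315400.
Final step: p(131) = p(130) + p(129) - p(126) - p(124) + p(119) + p(116) - p(109) - p(105) + p(96) + p(91) - p(80) - p(74) + p(61) + p(54) - p(39) - p(31) + p(14) + p(5)
= 5371315400 + 4835271870 - 3519222692 - 2841940500 + 1653668665 + 1188908248 - 541946240 - 342325709 + 118114304 + 64112359 - 15796476 - 7089500 + 1121505 + 386155 - 31185 - 6842 + 135 + 7
= 5964539504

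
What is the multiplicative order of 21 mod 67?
33

67 is prime, so ord(21) divides φ(67) = 66.
Divisors of 66: 1, 2, 3, 6, 11, 22, 33, 66.
Repeated squaring: 21^1 ≡ 21, 21^2 ≡ 39, 21^4 ≡ 47, 21^8 ≡ 65, 21^16 ≡ 4, 21^32 ≡ 16, 21^64 ≡ 55 (mod 67).
Test 21^d mod 67 for each divisor d in increasing order:
21^1 ≡ 21
21^2 ≡ 39
21^3 = 21^2·21^1 ≡ 15
21^6 = 21^4·21^2 ≡ 24
21^11 = 21^8·21^2·21^1 ≡ 37
21^22 = 21^16·21^4·21^2 ≡ 29
21^33 = 21^32·21^1 ≡ 1  ← first divisor giving 1
The order is 33.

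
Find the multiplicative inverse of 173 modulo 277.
269

gcd(173, 277) = 1, so the inverse exists.
Extended Euclidean algorithm on (277, 173):
277 = 1 × 173 + 104  ⟹  104 = (1)·277 + (-1)·173
173 = 1 × 104 + 69  ⟹  69 = (-1)·277 + (2)·173
104 = 1 × 69 + 35  ⟹  35 = (2)·277 + (-3)·173
69 = 1 × 35 + 34  ⟹  34 = (-3)·277 + (5)·173
35 = 1 × 34 + 1  ⟹  1 = (5)·277 + (-8)·173
So (-8)·173 ≡ 1 (mod 277), i.e. 173^(-1) ≡ -8 ≡ 269 (mod 277).
Check: 173 × 269 = 46537 ≡ 1 (mod 277)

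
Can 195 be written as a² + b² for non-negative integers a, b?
Not possible

Factorization: 195 = 3 × 5 × 13
By Fermat: n is sum of two squares iff every prime p ≡ 3 (mod 4) appears to even power.
Prime(s) ≡ 3 (mod 4) with odd exponent: [(3, 1)]
Therefore 195 cannot be expressed as a² + b².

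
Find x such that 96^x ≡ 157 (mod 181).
29

Baby-step giant-step with step n = ⌈√181⌉ = 14.
Baby steps 96^j mod 181 (j:value) for j=0..13: 0:1, 1:96, 2:166, 3:8, 4:44, 5:61, 6:64, 7:171, 8:126, 9:150, 10:101, 11:103, 12:114, 13:84.
Giant-step multiplier: 96^(-14) ≡ 96^(180-14) = 96^166 ≡ 143 (mod 181).
Giant steps γ_i = 157·143^i mod 181: γ_0=157, γ_1=7, γ_2=96 (in table at j=1).
x = i·n + j = 2·14 + 1 = 29.
Check: 96^29 ≡ 157 (mod 181).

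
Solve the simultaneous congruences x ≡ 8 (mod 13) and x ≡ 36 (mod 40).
476

Using Chinese Remainder Theorem:
M = 13 × 40 = 520
M1 = 40, M2 = 13
y1 = 40^(-1) mod 13 = 1
y2 = 13^(-1) mod 40 = 37
x = (8×40×1 + 36×13×37) mod 520 = 476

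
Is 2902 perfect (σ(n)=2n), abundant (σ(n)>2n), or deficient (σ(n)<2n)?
deficient

Proper divisors of 2902: sum = 1 + 2 + 1451 = 1454
Since 1454 < 2902, 2902 is deficient.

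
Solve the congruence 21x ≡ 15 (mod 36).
x ≡ 11 (mod 12)

gcd(21, 36) = 3, which divides 15, so solutions exist.
Divide through by 3: 7x ≡ 5 (mod 12).
Find 7^(-1) mod 12 by the extended Euclidean algorithm:
12 = 1 × 7 + 5  ⟹  5 = (1)·12 + (-1)·7
7 = 1 × 5 + 2  ⟹  2 = (-1)·12 + (2)·7
5 = 2 × 2 + 1  ⟹  1 = (3)·12 + (-5)·7
So (-5)·7 ≡ 1 (mod 12), i.e. 7^(-1) ≡ -5 ≡ 7 (mod 12).
x ≡ 7 × 5 = 35 ≡ 11 (mod 12).
Check: 21 × 11 = 231 ≡ 15 (mod 36).
x ≡ 11 (mod 12), giving 3 solutions mod 36.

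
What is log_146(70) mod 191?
165

Baby-step giant-step with step n = ⌈√191⌉ = 14.
Baby steps 146^j mod 191 (j:value) for j=0..13: 0:1, 1:146, 2:115, 3:173, 4:46, 5:31, 6:133, 7:127, 8:15, 9:89, 10:6, 11:112, 12:117, 13:83.
Giant-step multiplier: 146^(-14) ≡ 146^(190-14) = 146^176 ≡ 9 (mod 191).
Giant steps γ_i = 70·9^i mod 191: γ_0=70, γ_1=57, γ_2=131, γ_3=33, γ_4=106, γ_5=190, γ_6=182, γ_7=110, γ_8=35, γ_9=124, γ_10=161, γ_11=112 (in table at j=11).
x = i·n + j = 11·14 + 11 = 165.
Check: 146^165 ≡ 70 (mod 191).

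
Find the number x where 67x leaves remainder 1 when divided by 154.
23

gcd(67, 154) = 1, so the inverse exists.
Extended Euclidean algorithm on (154, 67):
154 = 2 × 67 + 20  ⟹  20 = (1)·154 + (-2)·67
67 = 3 × 20 + 7  ⟹  7 = (-3)·154 + (7)·67
20 = 2 × 7 + 6  ⟹  6 = (7)·154 + (-16)·67
7 = 1 × 6 + 1  ⟹  1 = (-10)·154 + (23)·67
So (23)·67 ≡ 1 (mod 154), i.e. 67^(-1) ≡ 23 (mod 154).
Check: 67 × 23 = 1541 ≡ 1 (mod 154)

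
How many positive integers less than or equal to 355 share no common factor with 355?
280

355 = 5 × 71
φ(n) = n × ∏(1 - 1/p) for each prime p dividing n
φ(355) = 355 × (1 - 1/5) × (1 - 1/71) = 280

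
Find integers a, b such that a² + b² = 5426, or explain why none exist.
49² + 55² (a=49, b=55)

Factorization: 5426 = 2 × 2713
By Fermat: n is sum of two squares iff every prime p ≡ 3 (mod 4) appears to even power.
All primes ≡ 3 (mod 4) appear to even power.
Search a = 0, 1, 2, … for 5426 - a² a perfect square: first hit at a = 49: 5426 - 2401 = 3025 = 55².
5426 = 49² + 55² = 2401 + 3025 ✓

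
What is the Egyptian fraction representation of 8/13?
1/2 + 1/9 + 1/234

Greedy algorithm:
8/13: ceiling(13/8) = 2, use 1/2
3/26: ceiling(26/3) = 9, use 1/9
1/234: ceiling(234/1) = 234, use 1/234
Result: 8/13 = 1/2 + 1/9 + 1/234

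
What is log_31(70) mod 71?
35

Baby-step giant-step with step n = ⌈√71⌉ = 9.
Baby steps 31^j mod 71 (j:value) for j=0..8: 0:1, 1:31, 2:38, 3:42, 4:24, 5:34, 6:60, 7:14, 8:8.
Giant-step multiplier: 31^(-9) ≡ 31^(70-9) = 31^61 ≡ 69 (mod 71).
Giant steps γ_i = 70·69^i mod 71: γ_0=70, γ_1=2, γ_2=67, γ_3=8 (in table at j=8).
x = i·n + j = 3·9 + 8 = 35.
Check: 31^35 ≡ 70 (mod 71).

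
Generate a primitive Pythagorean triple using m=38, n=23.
(915, 1748, 1973)

Euclid's formula: a = m² - n², b = 2mn, c = m² + n²
m = 38, n = 23
a = 38² - 23² = 1444 - 529 = 915
b = 2 × 38 × 23 = 1748
c = 38² + 23² = 1444 + 529 = 1973
Verification: 915² + 1748² = 837225 + 3055504 = 3892729 = 1973² ✓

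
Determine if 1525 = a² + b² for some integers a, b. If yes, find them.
2² + 39² (a=2, b=39)

Factorization: 1525 = 5^2 × 61
By Fermat: n is sum of two squares iff every prime p ≡ 3 (mod 4) appears to even power.
All primes ≡ 3 (mod 4) appear to even power.
Search a = 0, 1, 2, … for 1525 - a² a perfect square: first hit at a = 2: 1525 - 4 = 1521 = 39².
1525 = 2² + 39² = 4 + 1521 ✓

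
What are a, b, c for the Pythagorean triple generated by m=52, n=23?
(2175, 2392, 3233)

Euclid's formula: a = m² - n², b = 2mn, c = m² + n²
m = 52, n = 23
a = 52² - 23² = 2704 - 529 = 2175
b = 2 × 52 × 23 = 2392
c = 52² + 23² = 2704 + 529 = 3233
Verification: 2175² + 2392² = 4730625 + 5721664 = 10452289 = 3233² ✓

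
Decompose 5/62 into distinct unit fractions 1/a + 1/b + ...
1/13 + 1/269 + 1/216814

Greedy algorithm:
5/62: ceiling(62/5) = 13, use 1/13
3/806: ceiling(806/3) = 269, use 1/269
1/216814: ceiling(216814/1) = 216814, use 1/216814
Result: 5/62 = 1/13 + 1/269 + 1/216814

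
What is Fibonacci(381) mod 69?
2

Matrix identity: Q^n = [[F_(n+1), F_n], [F_n, F_(n-1)]] with Q = [[1,1],[1,0]].
n = 381 = 101111101₂. Square-and-multiply, entries mod 69:
Q^1 = [[1,1],[1,0]]
Q^2 = (Q^1)² = [[2,1],[1,1]]
Q^5 = (Q^2)²·Q = [[8,5],[5,3]]
Q^11 = (Q^5)²·Q = [[6,20],[20,55]]
Q^23 = (Q^11)²·Q = [[0,22],[22,47]]
Q^47 = (Q^23)²·Q = [[0,1],[1,68]]
Q^95 = (Q^47)²·Q = [[0,1],[1,68]]
Q^190 = (Q^95)² = [[1,68],[68,2]]
Q^381 = (Q^190)²·Q = [[68,2],[2,66]]
F_381 mod 69 = Q^381[0][1] = 2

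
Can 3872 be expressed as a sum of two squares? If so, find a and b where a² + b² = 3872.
44² + 44² (a=44, b=44)

Factorization: 3872 = 2^5 × 11^2
By Fermat: n is sum of two squares iff every prime p ≡ 3 (mod 4) appears to even power.
All primes ≡ 3 (mod 4) appear to even power.
Search a = 0, 1, 2, … for 3872 - a² a perfect square: first hit at a = 44: 3872 - 1936 = 1936 = 44².
3872 = 44² + 44² = 1936 + 1936 ✓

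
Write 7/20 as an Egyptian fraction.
1/3 + 1/60

Greedy algorithm:
7/20: ceiling(20/7) = 3, use 1/3
1/60: ceiling(60/1) = 60, use 1/60
Result: 7/20 = 1/3 + 1/60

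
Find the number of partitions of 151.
45060624582

p(n) counts ways to write n as a sum of positive integers (order ignored).
Euler's pentagonal recurrence: p(k) = p(k-1) + p(k-2) - p(k-5) - p(k-7) + p(k-12) + p(k-15) - ... (offsets j(3j∓1)/2, signs ++--, p(0)=1, p(<0)=0).
DP table for k = 0..150: p(0)=1, p(1)=1, p(2)=2, p(3)=3, p(4)=5, p(5)=7, p(6)=11, p(7)=15, p(8)=22, p(9)=30, p(10)=42, p(11)=56, p(12)=77, p(13)=101, p(14)=135, p(15)=176, p(16)=231, p(17)=297, p(18)=385, p(19)=490, p(20)=627, p(21)=792, p(22)=1002, p(23)=1255, p(24)=1575, p(25)=1958, p(26)=2436, p(27)=3010, p(28)=3718, p(29)=4565, p(30)=5604, p(31)=6842, p(32)=8349, p(33)=10143, p(34)=12310, p(35)=14883, p(36)=17977, p(37)=21637, p(38)=26015, p(39)=31185, p(40)=37338, p(41)=44583, p(42)=53174, p(43)=63261, p(44)=75175, p(45)=89134, p(46)=105558, p(47)=124754, p(48)=147273, p(49)=173525, p(50)=204226, p(51)=239943, p(52)=281589, p(53)=329931, p(54)=386155, p(55)=451276, p(56)=526823, p(57)=614154, p(58)=715220, p(59)=831820, p(60)=966467, p(61)=1121505, p(62)=1300156, p(63)=1505499, p(64)=1741630, p(65)=2012558, p(66)=2323520, p(67)=2679689, p(68)=3087735, p(69)=3554345, p(70)=4087968, p(71)=4697205, p(72)=5392783, p(73)=6185689, p(74)=7089500, p(75)=8118264, p(76)=9289091, p(77)=10619863, p(78)=12132164, p(79)=13848650, p(80)=15796476, p(81)=18004327, p(82)=20506255, p(83)=23338469, p(84)=26543660, p(85)=30167357, p(86)=34262962, p(87)=38887673, p(88)=44108109, p(89)=49995925, p(90)=56634173, p(91)=64112359, p(92)=72533807, p(93)=82010177, p(94)=92669720, p(95)=104651419, p(96)=118114304, p(97)=133230930, p(98)=150198136, p(99)=169229875, p(100)=190569292, p(101)=214481126, p(102)=241265379, p(103)=271248950, p(104)=304801365, p(105)=342325709, p(106)=384276336, p(107)=431149389, p(108)=483502844, p(109)=541946240, p(110)=607163746, p(111)=679903203, p(112)=761002156, p(113)=851376628, p(114)=952050665, p(115)=1064144451, p(116)=1188908248, p(117)=1327710076, p(118)=1482074143, p(119)=1653668665, p(120)=1844349560, p(121)=2056148051, p(122)=2291320912, p(123)=2552338241, p(124)=2841940500, p(125)=3163127352, p(126)=3519222692, p(127)=3913864295, p(128)=4351078600, p(129)=4835271870, p(130)=5371315400, p(131)=5964539504, p(132)=6620830889, p(133)=7346629512, p(134)=8149040695, p(135)=9035836076, p(136)=10015581680, p(137)=11097645016, p(138)=12292341831, p(139)=13610949895, p(140)=15065878135, p(141)=16670689208, p(142)=18440293320, p(143)=20390982757, p(144)=22540654445, p(145)=24908858009, p(146)=27517052599, p(147)=30388671978, p(148)=33549419497, p(149)=37027355200, p(150)=40853235313.
Final step: p(151) = p(150) + p(149) - p(146) - p(144) + p(139) + p(136) - p(129) - p(125) + p(116) + p(111) - p(100) - p(94) + p(81) + p(74) - p(59) - p(51) + p(34) + p(25) - p(6)
= 40853235313 + 37027355200 - 27517052599 - 22540654445 + 13610949895 + 10015581680 - 4835271870 - 3163127352 + 1188908248 + 679903203 - 190569292 - 92669720 + 18004327 + 7089500 - 831820 - 239943 + 12310 + 1958 - 11
= 45060624582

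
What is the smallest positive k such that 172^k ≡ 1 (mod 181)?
90

181 is prime, so ord(172) divides φ(181) = 180.
Divisors of 180: 1, 2, 3, 4, 5, 6, 9, 10, 12, 15, 18, 20, 30, 36, 45, 60, 90, 180.
Repeated squaring: 172^1 ≡ 172, 172^2 ≡ 81, 172^4 ≡ 45, 172^8 ≡ 34, 172^16 ≡ 70, 172^32 ≡ 13, 172^64 ≡ 169, 172^128 ≡ 144 (mod 181).
Test 172^d mod 181 for each divisor d in increasing order:
172^1 ≡ 172
172^2 ≡ 81
172^3 = 172^2·172^1 ≡ 176
172^4 ≡ 45
172^5 = 172^4·172^1 ≡ 138
172^6 = 172^4·172^2 ≡ 25
172^9 = 172^8·172^1 ≡ 56
172^10 = 172^8·172^2 ≡ 39
172^12 = 172^8·172^4 ≡ 82
172^15 = 172^8·172^4·172^2·172^1 ≡ 133
172^18 = 172^16·172^2 ≡ 59
172^20 = 172^16·172^4 ≡ 73
172^30 = 172^16·172^8·172^4·172^2 ≡ 132
172^36 = 172^32·172^4 ≡ 42
172^45 = 172^32·172^8·172^4·172^1 ≡ 180
172^60 = 172^32·172^16·172^8·172^4 ≡ 48
172^90 = 172^64·172^16·172^8·172^2 ≡ 1  ← first divisor giving 1
The order is 90.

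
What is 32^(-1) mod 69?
41

gcd(32, 69) = 1, so the inverse exists.
Extended Euclidean algorithm on (69, 32):
69 = 2 × 32 + 5  ⟹  5 = (1)·69 + (-2)·32
32 = 6 × 5 + 2  ⟹  2 = (-6)·69 + (13)·32
5 = 2 × 2 + 1  ⟹  1 = (13)·69 + (-28)·32
So (-28)·32 ≡ 1 (mod 69), i.e. 32^(-1) ≡ -28 ≡ 41 (mod 69).
Check: 32 × 41 = 1312 ≡ 1 (mod 69)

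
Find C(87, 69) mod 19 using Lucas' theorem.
0

Using Lucas' theorem:
Write n=87 and k=69 in base 19:
n in base 19: [4, 11]
k in base 19: [3, 12]
C(87,69) mod 19 = ∏ C(n_i, k_i) mod 19
Digit binomials (mod 19): C(4,3) = 4; C(11,12) = 0 (k_i > n_i)
Product: 4 × 0 = 0 ≡ 0 (mod 19)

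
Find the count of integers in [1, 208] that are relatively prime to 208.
96

208 = 2^4 × 13
φ(n) = n × ∏(1 - 1/p) for each prime p dividing n
φ(208) = 208 × (1 - 1/2) × (1 - 1/13) = 96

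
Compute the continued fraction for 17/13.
[1; 3, 4]

Euclidean algorithm steps:
17 = 1 × 13 + 4
13 = 3 × 4 + 1
4 = 4 × 1 + 0
Continued fraction: [1; 3, 4]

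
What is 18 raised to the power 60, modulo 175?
1

Repeated squaring. Binary of 60 = 111100.
18^1 ≡ 18 (mod 175); 18^2 ≡ 149 (mod 175); 18^4 ≡ 151 (mod 175); 18^8 ≡ 51 (mod 175); 18^16 ≡ 151 (mod 175); 18^32 ≡ 51 (mod 175)
18^60 = 18^4 × 18^8 × 18^16 × 18^32 ≡ 1 (mod 175)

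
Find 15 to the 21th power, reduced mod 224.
15

Repeated squaring. Binary of 21 = 10101.
15^1 ≡ 15 (mod 224); 15^2 ≡ 1 (mod 224); 15^4 ≡ 1 (mod 224); 15^8 ≡ 1 (mod 224); 15^16 ≡ 1 (mod 224)
15^21 = 15^1 × 15^4 × 15^16 ≡ 15 (mod 224)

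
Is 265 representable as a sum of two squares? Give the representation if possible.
3² + 16² (a=3, b=16)

Factorization: 265 = 5 × 53
By Fermat: n is sum of two squares iff every prime p ≡ 3 (mod 4) appears to even power.
All primes ≡ 3 (mod 4) appear to even power.
Search a = 0, 1, 2, … for 265 - a² a perfect square: first hit at a = 3: 265 - 9 = 256 = 16².
265 = 3² + 16² = 9 + 256 ✓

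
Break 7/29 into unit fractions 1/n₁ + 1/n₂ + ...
1/5 + 1/25 + 1/725

Greedy algorithm:
7/29: ceiling(29/7) = 5, use 1/5
6/145: ceiling(145/6) = 25, use 1/25
1/725: ceiling(725/1) = 725, use 1/725
Result: 7/29 = 1/5 + 1/25 + 1/725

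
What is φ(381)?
252

381 = 3 × 127
φ(n) = n × ∏(1 - 1/p) for each prime p dividing n
φ(381) = 381 × (1 - 1/3) × (1 - 1/127) = 252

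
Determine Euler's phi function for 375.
200

375 = 3 × 5^3
φ(n) = n × ∏(1 - 1/p) for each prime p dividing n
φ(375) = 375 × (1 - 1/3) × (1 - 1/5) = 200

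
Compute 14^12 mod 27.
10

Repeated squaring. Binary of 12 = 1100.
14^1 ≡ 14 (mod 27); 14^2 ≡ 7 (mod 27); 14^4 ≡ 22 (mod 27); 14^8 ≡ 25 (mod 27)
14^12 = 14^4 × 14^8 ≡ 10 (mod 27)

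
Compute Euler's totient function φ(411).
272

411 = 3 × 137
φ(n) = n × ∏(1 - 1/p) for each prime p dividing n
φ(411) = 411 × (1 - 1/3) × (1 - 1/137) = 272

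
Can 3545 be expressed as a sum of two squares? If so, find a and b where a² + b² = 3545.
8² + 59² (a=8, b=59)

Factorization: 3545 = 5 × 709
By Fermat: n is sum of two squares iff every prime p ≡ 3 (mod 4) appears to even power.
All primes ≡ 3 (mod 4) appear to even power.
Search a = 0, 1, 2, … for 3545 - a² a perfect square: first hit at a = 8: 3545 - 64 = 3481 = 59².
3545 = 8² + 59² = 64 + 3481 ✓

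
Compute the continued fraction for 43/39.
[1; 9, 1, 3]

Euclidean algorithm steps:
43 = 1 × 39 + 4
39 = 9 × 4 + 3
4 = 1 × 3 + 1
3 = 3 × 1 + 0
Continued fraction: [1; 9, 1, 3]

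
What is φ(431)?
430

431 = 431
φ(n) = n × ∏(1 - 1/p) for each prime p dividing n
φ(431) = 431 × (1 - 1/431) = 430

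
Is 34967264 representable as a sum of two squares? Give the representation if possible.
Not possible

Factorization: 34967264 = 2^5 × 103^3
By Fermat: n is sum of two squares iff every prime p ≡ 3 (mod 4) appears to even power.
Prime(s) ≡ 3 (mod 4) with odd exponent: [(103, 3)]
Therefore 34967264 cannot be expressed as a² + b².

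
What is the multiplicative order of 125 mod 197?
196

197 is prime, so ord(125) divides φ(197) = 196.
Divisors of 196: 1, 2, 4, 7, 14, 28, 49, 98, 196.
Repeated squaring: 125^1 ≡ 125, 125^2 ≡ 62, 125^4 ≡ 101, 125^8 ≡ 154, 125^16 ≡ 76, 125^32 ≡ 63, 125^64 ≡ 29, 125^128 ≡ 53 (mod 197).
Test 125^d mod 197 for each divisor d in increasing order:
125^1 ≡ 125
125^2 ≡ 62
125^4 ≡ 101
125^7 = 125^4·125^2·125^1 ≡ 69
125^14 = 125^8·125^4·125^2 ≡ 33
125^28 = 125^16·125^8·125^4 ≡ 104
125^49 = 125^32·125^16·125^1 ≡ 14
125^98 = 125^64·125^32·125^2 ≡ 196
125^196 = 125^128·125^64·125^4 ≡ 1  ← first divisor giving 1
The order is 196.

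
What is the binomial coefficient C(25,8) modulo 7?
5

Using Lucas' theorem:
Write n=25 and k=8 in base 7:
n in base 7: [3, 4]
k in base 7: [1, 1]
C(25,8) mod 7 = ∏ C(n_i, k_i) mod 7
Digit binomials (mod 7): C(3,1) = 3; C(4,1) = 4
Product: 3 × 4 = 12 ≡ 5 (mod 7)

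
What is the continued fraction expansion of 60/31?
[1; 1, 14, 2]

Euclidean algorithm steps:
60 = 1 × 31 + 29
31 = 1 × 29 + 2
29 = 14 × 2 + 1
2 = 2 × 1 + 0
Continued fraction: [1; 1, 14, 2]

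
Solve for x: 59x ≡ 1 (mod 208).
67

gcd(59, 208) = 1, so the inverse exists.
Extended Euclidean algorithm on (208, 59):
208 = 3 × 59 + 31  ⟹  31 = (1)·208 + (-3)·59
59 = 1 × 31 + 28  ⟹  28 = (-1)·208 + (4)·59
31 = 1 × 28 + 3  ⟹  3 = (2)·208 + (-7)·59
28 = 9 × 3 + 1  ⟹  1 = (-19)·208 + (67)·59
So (67)·59 ≡ 1 (mod 208), i.e. 59^(-1) ≡ 67 (mod 208).
Check: 59 × 67 = 3953 ≡ 1 (mod 208)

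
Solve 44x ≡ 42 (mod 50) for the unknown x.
x ≡ 18 (mod 25)

gcd(44, 50) = 2, which divides 42, so solutions exist.
Divide through by 2: 22x ≡ 21 (mod 25).
Find 22^(-1) mod 25 by the extended Euclidean algorithm:
25 = 1 × 22 + 3  ⟹  3 = (1)·25 + (-1)·22
22 = 7 × 3 + 1  ⟹  1 = (-7)·25 + (8)·22
So (8)·22 ≡ 1 (mod 25), i.e. 22^(-1) ≡ 8 (mod 25).
x ≡ 8 × 21 = 168 ≡ 18 (mod 25).
Check: 44 × 18 = 792 ≡ 42 (mod 50).
x ≡ 18 (mod 25), giving 2 solutions mod 50.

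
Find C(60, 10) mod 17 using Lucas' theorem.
0

Using Lucas' theorem:
Write n=60 and k=10 in base 17:
n in base 17: [3, 9]
k in base 17: [0, 10]
C(60,10) mod 17 = ∏ C(n_i, k_i) mod 17
Digit binomials (mod 17): C(3,0) = 1; C(9,10) = 0 (k_i > n_i)
Product: 1 × 0 = 0 ≡ 0 (mod 17)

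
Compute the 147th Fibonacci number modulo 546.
338

Matrix identity: Q^n = [[F_(n+1), F_n], [F_n, F_(n-1)]] with Q = [[1,1],[1,0]].
n = 147 = 10010011₂. Square-and-multiply, entries mod 546:
Q^1 = [[1,1],[1,0]]
Q^2 = (Q^1)² = [[2,1],[1,1]]
Q^4 = (Q^2)² = [[5,3],[3,2]]
Q^9 = (Q^4)²·Q = [[55,34],[34,21]]
Q^18 = (Q^9)² = [[359,400],[400,505]]
Q^36 = (Q^18)² = [[47,528],[528,65]]
Q^73 = (Q^36)²·Q = [[517,349],[349,168]]
Q^147 = (Q^73)²·Q = [[255,338],[338,463]]
F_147 mod 546 = Q^147[0][1] = 338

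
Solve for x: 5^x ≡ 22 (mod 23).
11

Baby-step giant-step with step n = ⌈√23⌉ = 5.
Baby steps 5^j mod 23 (j:value) for j=0..4: 0:1, 1:5, 2:2, 3:10, 4:4.
Giant-step multiplier: 5^(-5) ≡ 5^(22-5) = 5^17 ≡ 15 (mod 23).
Giant steps γ_i = 22·15^i mod 23: γ_0=22, γ_1=8, γ_2=5 (in table at j=1).
x = i·n + j = 2·5 + 1 = 11.
Check: 5^11 ≡ 22 (mod 23).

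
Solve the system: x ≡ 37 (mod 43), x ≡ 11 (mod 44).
1155

Using Chinese Remainder Theorem:
M = 43 × 44 = 1892
M1 = 44, M2 = 43
y1 = 44^(-1) mod 43 = 1
y2 = 43^(-1) mod 44 = 43
x = (37×44×1 + 11×43×43) mod 1892 = 1155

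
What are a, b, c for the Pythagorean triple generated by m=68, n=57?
(1375, 7752, 7873)

Euclid's formula: a = m² - n², b = 2mn, c = m² + n²
m = 68, n = 57
a = 68² - 57² = 4624 - 3249 = 1375
b = 2 × 68 × 57 = 7752
c = 68² + 57² = 4624 + 3249 = 7873
Verification: 1375² + 7752² = 1890625 + 60093504 = 61984129 = 7873² ✓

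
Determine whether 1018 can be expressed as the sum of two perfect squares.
17² + 27² (a=17, b=27)

Factorization: 1018 = 2 × 509
By Fermat: n is sum of two squares iff every prime p ≡ 3 (mod 4) appears to even power.
All primes ≡ 3 (mod 4) appear to even power.
Search a = 0, 1, 2, … for 1018 - a² a perfect square: first hit at a = 17: 1018 - 289 = 729 = 27².
1018 = 17² + 27² = 289 + 729 ✓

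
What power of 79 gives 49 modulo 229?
74

Baby-step giant-step with step n = ⌈√229⌉ = 16.
Baby steps 79^j mod 229 (j:value) for j=0..15: 0:1, 1:79, 2:58, 3:2, 4:158, 5:116, 6:4, 7:87, 8:3, 9:8, 10:174, 11:6, 12:16, 13:119, 14:12, 15:32.
Giant-step multiplier: 79^(-16) ≡ 79^(228-16) = 79^212 ≡ 51 (mod 229).
Giant steps γ_i = 49·51^i mod 229: γ_0=49, γ_1=209, γ_2=125, γ_3=192, γ_4=174 (in table at j=10).
x = i·n + j = 4·16 + 10 = 74.
Check: 79^74 ≡ 49 (mod 229).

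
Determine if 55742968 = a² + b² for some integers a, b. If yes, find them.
Not possible

Factorization: 55742968 = 2^3 × 191^3
By Fermat: n is sum of two squares iff every prime p ≡ 3 (mod 4) appears to even power.
Prime(s) ≡ 3 (mod 4) with odd exponent: [(191, 3)]
Therefore 55742968 cannot be expressed as a² + b².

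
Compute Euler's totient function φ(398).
198

398 = 2 × 199
φ(n) = n × ∏(1 - 1/p) for each prime p dividing n
φ(398) = 398 × (1 - 1/2) × (1 - 1/199) = 198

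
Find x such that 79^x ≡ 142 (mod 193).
53

Baby-step giant-step with step n = ⌈√193⌉ = 14.
Baby steps 79^j mod 193 (j:value) for j=0..13: 0:1, 1:79, 2:65, 3:117, 4:172, 5:78, 6:179, 7:52, 8:55, 9:99, 10:101, 11:66, 12:3, 13:44.
Giant-step multiplier: 79^(-14) ≡ 79^(192-14) = 79^178 ≡ 97 (mod 193).
Giant steps γ_i = 142·97^i mod 193: γ_0=142, γ_1=71, γ_2=132, γ_3=66 (in table at j=11).
x = i·n + j = 3·14 + 11 = 53.
Check: 79^53 ≡ 142 (mod 193).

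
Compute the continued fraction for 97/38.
[2; 1, 1, 4, 4]

Euclidean algorithm steps:
97 = 2 × 38 + 21
38 = 1 × 21 + 17
21 = 1 × 17 + 4
17 = 4 × 4 + 1
4 = 4 × 1 + 0
Continued fraction: [2; 1, 1, 4, 4]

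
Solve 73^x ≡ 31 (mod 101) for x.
44

Baby-step giant-step with step n = ⌈√101⌉ = 11.
Baby steps 73^j mod 101 (j:value) for j=0..10: 0:1, 1:73, 2:77, 3:66, 4:71, 5:32, 6:13, 7:40, 8:92, 9:50, 10:14.
Giant-step multiplier: 73^(-11) ≡ 73^(100-11) = 73^89 ≡ 59 (mod 101).
Giant steps γ_i = 31·59^i mod 101: γ_0=31, γ_1=11, γ_2=43, γ_3=12, γ_4=1 (in table at j=0).
x = i·n + j = 4·11 + 0 = 44.
Check: 73^44 ≡ 31 (mod 101).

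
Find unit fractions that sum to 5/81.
1/17 + 1/345 + 1/158355

Greedy algorithm:
5/81: ceiling(81/5) = 17, use 1/17
4/1377: ceiling(1377/4) = 345, use 1/345
1/158355: ceiling(158355/1) = 158355, use 1/158355
Result: 5/81 = 1/17 + 1/345 + 1/158355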